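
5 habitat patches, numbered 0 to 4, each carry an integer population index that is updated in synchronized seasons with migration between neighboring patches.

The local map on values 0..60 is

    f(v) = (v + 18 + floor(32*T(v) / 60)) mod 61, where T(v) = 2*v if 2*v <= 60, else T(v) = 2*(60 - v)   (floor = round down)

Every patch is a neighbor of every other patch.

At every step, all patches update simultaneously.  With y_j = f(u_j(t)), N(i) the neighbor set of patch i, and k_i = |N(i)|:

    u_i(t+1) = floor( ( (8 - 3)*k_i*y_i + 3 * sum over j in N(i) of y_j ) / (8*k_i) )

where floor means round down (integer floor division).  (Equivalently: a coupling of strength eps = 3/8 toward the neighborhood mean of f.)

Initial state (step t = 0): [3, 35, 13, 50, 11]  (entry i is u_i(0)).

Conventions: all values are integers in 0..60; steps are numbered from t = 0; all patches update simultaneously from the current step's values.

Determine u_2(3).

Simulating step by step:
t=0: [3, 35, 13, 50, 11]
t=1: [26, 22, 36, 22, 34]
t=2: [10, 5, 14, 5, 14]
t=3: [37, 32, 41, 32, 41]

Answer: u_2(3) = 41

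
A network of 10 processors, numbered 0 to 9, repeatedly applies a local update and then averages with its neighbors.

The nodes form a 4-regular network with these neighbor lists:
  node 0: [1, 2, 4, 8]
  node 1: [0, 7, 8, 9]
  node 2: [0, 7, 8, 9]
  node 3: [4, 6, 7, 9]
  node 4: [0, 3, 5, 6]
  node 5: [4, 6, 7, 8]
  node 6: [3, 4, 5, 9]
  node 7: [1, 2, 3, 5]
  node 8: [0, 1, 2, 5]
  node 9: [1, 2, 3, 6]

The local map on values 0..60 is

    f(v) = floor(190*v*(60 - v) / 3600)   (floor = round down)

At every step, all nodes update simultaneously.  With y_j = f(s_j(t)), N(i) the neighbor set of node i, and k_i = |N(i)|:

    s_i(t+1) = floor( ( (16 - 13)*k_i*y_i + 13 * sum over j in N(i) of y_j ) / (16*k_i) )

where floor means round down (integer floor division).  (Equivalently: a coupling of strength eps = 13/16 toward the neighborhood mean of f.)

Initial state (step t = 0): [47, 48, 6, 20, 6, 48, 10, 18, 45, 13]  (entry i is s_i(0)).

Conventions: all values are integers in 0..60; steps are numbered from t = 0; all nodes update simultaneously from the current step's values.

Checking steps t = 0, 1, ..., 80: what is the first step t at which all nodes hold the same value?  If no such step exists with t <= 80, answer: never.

Simulating step by step:
t=0: [47, 48, 6, 20, 6, 48, 10, 18, 45, 13]  (not all equal)
t=1: [26, 33, 31, 31, 29, 29, 29, 31, 28, 29]  (not all equal)
t=2: [46, 46, 46, 47, 46, 47, 47, 47, 46, 47]  (not all equal)
t=3: [33, 32, 32, 32, 32, 32, 32, 32, 32, 32]  (not all equal)
t=4: [47, 47, 47, 47, 47, 47, 47, 47, 47, 47]  (all equal)

Answer: 4
Key observation: Synchronization is absorbing here: once all nodes are equal they stay equal, and step 4 is the first all-equal step.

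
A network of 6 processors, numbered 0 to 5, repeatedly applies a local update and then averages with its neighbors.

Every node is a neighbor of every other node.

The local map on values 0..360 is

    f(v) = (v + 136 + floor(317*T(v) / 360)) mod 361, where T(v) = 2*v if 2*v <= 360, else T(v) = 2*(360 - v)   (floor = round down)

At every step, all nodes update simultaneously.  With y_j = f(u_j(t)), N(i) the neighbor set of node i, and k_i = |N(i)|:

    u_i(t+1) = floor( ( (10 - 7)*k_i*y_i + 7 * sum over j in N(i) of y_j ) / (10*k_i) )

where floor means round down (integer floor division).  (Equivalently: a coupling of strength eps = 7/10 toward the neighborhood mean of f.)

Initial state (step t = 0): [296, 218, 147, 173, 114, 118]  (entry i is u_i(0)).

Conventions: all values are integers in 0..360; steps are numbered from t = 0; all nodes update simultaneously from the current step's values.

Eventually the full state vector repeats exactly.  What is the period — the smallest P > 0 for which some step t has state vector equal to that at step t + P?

Simulating step by step:
t=0: [296, 218, 147, 173, 114, 118]
t=1: [175, 185, 175, 186, 160, 162]
t=2: [249, 251, 249, 251, 243, 243]
t=3: [219, 219, 219, 219, 220, 220]
t=4: [241, 241, 241, 241, 241, 241]
t=5: [225, 225, 225, 225, 225, 225]
t=6: [237, 237, 237, 237, 237, 237]
t=7: [228, 228, 228, 228, 228, 228]
t=8: [235, 235, 235, 235, 235, 235]
t=9: [230, 230, 230, 230, 230, 230]
t=10: [233, 233, 233, 233, 233, 233]
t=11: [231, 231, 231, 231, 231, 231]
t=12: [233, 233, 233, 233, 233, 233]

Answer: 2
Key observation: The state at step 10, [233, 233, 233, 233, 233, 233], reappears at step 12 — and no state repeats earlier — so the cycle the system enters has period 2.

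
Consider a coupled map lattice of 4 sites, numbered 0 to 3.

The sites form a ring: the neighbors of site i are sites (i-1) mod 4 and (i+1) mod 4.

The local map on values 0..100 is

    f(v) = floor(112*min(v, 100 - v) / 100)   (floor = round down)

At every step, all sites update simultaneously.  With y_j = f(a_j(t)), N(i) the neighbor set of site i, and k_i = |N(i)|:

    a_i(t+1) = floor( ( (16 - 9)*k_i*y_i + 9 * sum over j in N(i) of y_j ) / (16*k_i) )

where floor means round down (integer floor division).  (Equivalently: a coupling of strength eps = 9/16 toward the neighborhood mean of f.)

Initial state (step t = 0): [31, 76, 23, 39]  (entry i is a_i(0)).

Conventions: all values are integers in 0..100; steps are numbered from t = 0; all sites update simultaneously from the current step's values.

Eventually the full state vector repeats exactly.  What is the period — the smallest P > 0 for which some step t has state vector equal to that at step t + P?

Simulating step by step:
t=0: [31, 76, 23, 39]
t=1: [34, 27, 30, 35]
t=2: [36, 33, 33, 37]
t=3: [39, 37, 37, 39]
t=4: [42, 41, 41, 42]
t=5: [46, 45, 45, 46]
t=6: [50, 50, 50, 50]
t=7: [56, 56, 56, 56]
t=8: [49, 49, 49, 49]
t=9: [54, 54, 54, 54]
t=10: [51, 51, 51, 51]
t=11: [54, 54, 54, 54]

Answer: 2
Key observation: The state at step 9, [54, 54, 54, 54], reappears at step 11 — and no state repeats earlier — so the cycle the system enters has period 2.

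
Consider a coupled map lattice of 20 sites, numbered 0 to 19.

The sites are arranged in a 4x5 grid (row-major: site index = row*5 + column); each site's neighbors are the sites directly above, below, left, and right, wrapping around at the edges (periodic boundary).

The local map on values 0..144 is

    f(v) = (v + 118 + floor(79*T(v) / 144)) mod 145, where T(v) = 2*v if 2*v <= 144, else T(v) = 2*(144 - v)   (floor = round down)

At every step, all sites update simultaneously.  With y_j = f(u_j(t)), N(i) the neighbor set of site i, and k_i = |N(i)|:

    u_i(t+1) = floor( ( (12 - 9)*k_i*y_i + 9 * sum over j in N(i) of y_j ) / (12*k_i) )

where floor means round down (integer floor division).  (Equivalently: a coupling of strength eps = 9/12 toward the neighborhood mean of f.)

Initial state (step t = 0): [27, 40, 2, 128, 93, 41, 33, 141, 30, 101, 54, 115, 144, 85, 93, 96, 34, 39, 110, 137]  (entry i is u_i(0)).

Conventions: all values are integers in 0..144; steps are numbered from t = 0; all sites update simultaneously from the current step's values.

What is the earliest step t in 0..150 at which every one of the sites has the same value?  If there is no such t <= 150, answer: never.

Answer: 3
Key observation: Synchronization is absorbing here: once all sites are equal they stay equal, and step 3 is the first all-equal step.

Derivation:
t=0: [27, 40, 2, 128, 93, 41, 33, 141, 30, 101, 54, 115, 144, 85, 93, 96, 34, 39, 110, 137]  (not all equal)
t=1: [74, 58, 95, 104, 102, 66, 76, 88, 98, 93, 100, 83, 106, 104, 113, 82, 76, 89, 107, 119]  (not all equal)
t=2: [114, 115, 116, 120, 120, 119, 114, 121, 120, 118, 119, 121, 121, 120, 120, 121, 117, 121, 120, 120]  (not all equal)
t=3: [119, 119, 119, 119, 119, 119, 119, 119, 119, 119, 119, 119, 119, 119, 119, 119, 119, 119, 119, 119]  (all equal)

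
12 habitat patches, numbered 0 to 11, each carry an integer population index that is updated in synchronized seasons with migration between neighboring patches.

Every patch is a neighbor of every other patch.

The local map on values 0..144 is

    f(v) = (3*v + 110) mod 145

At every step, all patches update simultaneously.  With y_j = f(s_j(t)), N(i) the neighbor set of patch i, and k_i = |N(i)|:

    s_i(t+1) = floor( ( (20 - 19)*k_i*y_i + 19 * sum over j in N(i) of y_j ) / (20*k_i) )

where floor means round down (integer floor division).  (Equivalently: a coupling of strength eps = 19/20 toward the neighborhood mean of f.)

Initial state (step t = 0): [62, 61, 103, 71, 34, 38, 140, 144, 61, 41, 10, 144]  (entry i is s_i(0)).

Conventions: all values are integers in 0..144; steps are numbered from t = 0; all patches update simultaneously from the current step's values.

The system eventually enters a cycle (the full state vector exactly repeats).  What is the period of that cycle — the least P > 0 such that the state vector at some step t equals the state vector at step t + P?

Simulating step by step:
t=0: [62, 61, 103, 71, 34, 38, 140, 144, 61, 41, 10, 144]
t=1: [73, 73, 69, 72, 71, 71, 70, 70, 73, 70, 68, 70]
t=2: [32, 32, 32, 32, 32, 32, 32, 32, 32, 32, 32, 32]
t=3: [61, 61, 61, 61, 61, 61, 61, 61, 61, 61, 61, 61]
t=4: [3, 3, 3, 3, 3, 3, 3, 3, 3, 3, 3, 3]
t=5: [119, 119, 119, 119, 119, 119, 119, 119, 119, 119, 119, 119]
t=6: [32, 32, 32, 32, 32, 32, 32, 32, 32, 32, 32, 32]

Answer: 4
Key observation: The state at step 2, [32, 32, 32, 32, 32, 32, 32, 32, 32, 32, 32, 32], reappears at step 6 — and no state repeats earlier — so the cycle the system enters has period 4.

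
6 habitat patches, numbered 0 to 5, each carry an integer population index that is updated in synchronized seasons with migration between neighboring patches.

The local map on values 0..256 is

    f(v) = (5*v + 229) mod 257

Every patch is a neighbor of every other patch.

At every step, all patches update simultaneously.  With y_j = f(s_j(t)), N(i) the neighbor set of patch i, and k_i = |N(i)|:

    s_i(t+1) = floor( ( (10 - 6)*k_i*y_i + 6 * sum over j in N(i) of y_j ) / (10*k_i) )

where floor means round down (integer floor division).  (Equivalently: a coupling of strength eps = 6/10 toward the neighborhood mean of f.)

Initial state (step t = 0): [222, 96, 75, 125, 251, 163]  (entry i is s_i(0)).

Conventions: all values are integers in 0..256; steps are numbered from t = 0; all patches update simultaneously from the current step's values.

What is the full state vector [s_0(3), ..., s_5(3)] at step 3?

Answer: [85, 134, 104, 100, 136, 134]

Derivation:
t=0: [222, 96, 75, 125, 251, 163]
t=1: [91, 131, 101, 99, 132, 80]
t=2: [161, 145, 175, 172, 146, 145]
t=3: [85, 134, 104, 100, 136, 134]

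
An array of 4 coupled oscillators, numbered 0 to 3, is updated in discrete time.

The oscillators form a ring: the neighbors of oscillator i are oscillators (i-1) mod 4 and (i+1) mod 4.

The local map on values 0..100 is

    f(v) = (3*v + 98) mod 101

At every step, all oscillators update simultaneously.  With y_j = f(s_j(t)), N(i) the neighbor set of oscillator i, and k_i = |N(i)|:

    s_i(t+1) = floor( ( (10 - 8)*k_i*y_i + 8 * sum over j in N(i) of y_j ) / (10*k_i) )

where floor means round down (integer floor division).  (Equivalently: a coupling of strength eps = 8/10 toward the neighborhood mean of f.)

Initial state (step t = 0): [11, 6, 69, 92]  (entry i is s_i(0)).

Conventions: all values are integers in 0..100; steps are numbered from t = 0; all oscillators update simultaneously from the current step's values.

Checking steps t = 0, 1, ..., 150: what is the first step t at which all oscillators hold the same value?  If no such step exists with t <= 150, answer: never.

Answer: 18
Key observation: Synchronization is absorbing here: once all oscillators are equal they stay equal, and step 18 is the first all-equal step.

Derivation:
t=0: [11, 6, 69, 92]  (not all equal)
t=1: [40, 15, 34, 27]  (not all equal)
t=2: [51, 54, 67, 61]  (not all equal)
t=3: [64, 70, 74, 74]  (not all equal)
t=4: [26, 43, 12, 45]  (not all equal)
t=5: [37, 48, 29, 49]  (not all equal)
t=6: [34, 44, 50, 45]  (not all equal)
t=7: [43, 63, 32, 64]  (not all equal)
t=8: [74, 64, 87, 64]  (not all equal)
t=9: [73, 46, 81, 46]  (not all equal)
t=10: [30, 27, 34, 27]  (not all equal)
t=11: [79, 90, 82, 90]  (not all equal)
t=12: [58, 42, 60, 42]  (not all equal)
t=13: [31, 62, 32, 62]  (not all equal)
t=14: [83, 89, 84, 89]  (not all equal)
t=15: [58, 48, 59, 48]  (not all equal)
t=16: [46, 65, 46, 65]  (not all equal)
t=17: [79, 45, 79, 45]  (not all equal)
t=18: [31, 31, 31, 31]  (all equal)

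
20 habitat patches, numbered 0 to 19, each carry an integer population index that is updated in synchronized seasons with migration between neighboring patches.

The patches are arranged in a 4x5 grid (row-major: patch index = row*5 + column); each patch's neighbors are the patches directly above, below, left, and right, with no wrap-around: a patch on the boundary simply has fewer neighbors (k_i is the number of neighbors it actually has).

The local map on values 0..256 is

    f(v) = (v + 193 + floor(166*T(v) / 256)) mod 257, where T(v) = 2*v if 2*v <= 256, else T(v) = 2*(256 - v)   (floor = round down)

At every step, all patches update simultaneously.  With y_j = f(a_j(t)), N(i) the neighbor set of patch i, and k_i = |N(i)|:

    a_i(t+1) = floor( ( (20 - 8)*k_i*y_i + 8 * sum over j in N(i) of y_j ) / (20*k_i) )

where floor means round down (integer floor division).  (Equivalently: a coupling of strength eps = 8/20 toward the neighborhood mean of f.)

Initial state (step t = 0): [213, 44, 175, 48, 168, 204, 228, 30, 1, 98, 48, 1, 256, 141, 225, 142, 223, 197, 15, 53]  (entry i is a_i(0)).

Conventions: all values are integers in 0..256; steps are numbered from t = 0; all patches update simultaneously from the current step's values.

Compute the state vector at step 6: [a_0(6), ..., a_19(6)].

Simulating step by step:
t=0: [213, 44, 175, 48, 168, 204, 228, 30, 1, 98, 48, 1, 256, 141, 225, 142, 223, 197, 15, 53]
t=1: [171, 104, 141, 111, 172, 184, 164, 82, 160, 178, 111, 180, 178, 217, 179, 184, 204, 208, 201, 119]
t=2: [207, 192, 200, 202, 210, 211, 203, 162, 205, 215, 199, 211, 203, 207, 212, 207, 208, 207, 207, 209]
t=3: [206, 209, 209, 207, 205, 205, 208, 214, 207, 204, 206, 205, 207, 206, 205, 206, 205, 206, 205, 205]
t=4: [206, 205, 205, 206, 206, 206, 205, 204, 205, 206, 206, 206, 205, 206, 206, 206, 206, 206, 206, 207]
t=5: [206, 206, 206, 206, 206, 206, 206, 207, 206, 206, 206, 206, 206, 206, 206, 206, 206, 206, 206, 206]
t=6: [206, 206, 206, 206, 206, 206, 206, 206, 206, 206, 206, 206, 206, 206, 206, 206, 206, 206, 206, 206]

Answer: [206, 206, 206, 206, 206, 206, 206, 206, 206, 206, 206, 206, 206, 206, 206, 206, 206, 206, 206, 206]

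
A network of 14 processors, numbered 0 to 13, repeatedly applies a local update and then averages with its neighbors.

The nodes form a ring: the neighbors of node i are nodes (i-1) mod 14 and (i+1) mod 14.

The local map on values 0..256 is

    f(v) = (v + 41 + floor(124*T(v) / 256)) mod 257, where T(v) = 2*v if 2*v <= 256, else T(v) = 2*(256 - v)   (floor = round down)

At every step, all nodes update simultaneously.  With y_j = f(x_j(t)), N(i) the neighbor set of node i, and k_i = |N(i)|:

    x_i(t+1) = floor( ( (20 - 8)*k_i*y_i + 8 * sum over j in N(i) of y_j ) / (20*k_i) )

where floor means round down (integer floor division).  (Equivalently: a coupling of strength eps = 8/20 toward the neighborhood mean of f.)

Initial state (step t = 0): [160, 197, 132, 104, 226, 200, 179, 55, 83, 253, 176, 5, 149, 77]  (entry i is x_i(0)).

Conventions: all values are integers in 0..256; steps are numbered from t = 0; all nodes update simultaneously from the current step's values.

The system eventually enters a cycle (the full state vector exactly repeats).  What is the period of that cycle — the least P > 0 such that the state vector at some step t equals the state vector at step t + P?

Answer: 2
Key observation: The state at step 24, [141, 141, 141, 96, 141, 141, 141, 96, 156, 156, 96, 156, 156, 96], reappears at step 26 — and no state repeats earlier — so the cycle the system enters has period 2.

Derivation:
t=0: [160, 197, 132, 104, 226, 200, 179, 55, 83, 253, 176, 5, 149, 77]
t=1: [68, 37, 78, 162, 80, 38, 59, 137, 160, 71, 40, 44, 70, 129]
t=2: [134, 141, 146, 100, 149, 140, 124, 60, 65, 139, 132, 135, 139, 92]
t=3: [73, 36, 76, 156, 76, 34, 55, 134, 139, 62, 36, 36, 73, 147]
t=4: [139, 141, 143, 97, 142, 132, 118, 58, 61, 127, 121, 125, 139, 95]
t=5: [74, 36, 75, 153, 75, 32, 47, 128, 134, 57, 26, 29, 73, 151]
t=6: [141, 141, 142, 96, 140, 126, 107, 55, 59, 117, 105, 114, 137, 95]
t=7: [74, 36, 74, 152, 74, 76, 186, 171, 126, 89, 152, 61, 68, 151]
t=8: [141, 141, 141, 96, 156, 158, 67, 36, 69, 143, 97, 138, 143, 93]
t=9: [73, 36, 74, 152, 74, 63, 132, 136, 135, 103, 153, 75, 73, 148]
t=10: [139, 140, 141, 96, 151, 143, 61, 36, 77, 160, 107, 156, 155, 95]
t=11: [74, 36, 74, 152, 74, 61, 126, 137, 144, 110, 165, 79, 74, 151]
t=12: [141, 141, 141, 96, 151, 140, 58, 35, 28, 14, 61, 162, 158, 96]
t=13: [74, 36, 74, 152, 74, 59, 122, 115, 93, 92, 117, 61, 75, 152]
t=14: [141, 141, 141, 96, 150, 136, 47, 55, 180, 180, 85, 137, 152, 96]
t=15: [74, 36, 74, 152, 74, 55, 116, 123, 59, 71, 139, 70, 74, 152]
t=16: [141, 141, 141, 96, 148, 129, 42, 49, 135, 146, 93, 151, 154, 96]
t=17: [74, 36, 74, 152, 74, 53, 108, 114, 56, 73, 148, 73, 74, 152]
t=18: [141, 141, 141, 96, 147, 174, 182, 85, 129, 147, 95, 154, 155, 96]
t=19: [74, 36, 74, 152, 75, 36, 71, 139, 70, 74, 151, 74, 74, 152]
t=20: [141, 141, 141, 96, 142, 140, 137, 93, 151, 154, 96, 156, 156, 96]
t=21: [74, 36, 74, 152, 74, 36, 73, 148, 73, 74, 152, 74, 74, 152]
t=22: [141, 141, 141, 96, 141, 140, 139, 95, 154, 155, 96, 156, 156, 96]
t=23: [74, 36, 74, 152, 74, 36, 74, 151, 74, 74, 152, 74, 74, 152]
t=24: [141, 141, 141, 96, 141, 141, 141, 96, 156, 156, 96, 156, 156, 96]
t=25: [74, 36, 74, 152, 74, 36, 74, 152, 74, 74, 152, 74, 74, 152]
t=26: [141, 141, 141, 96, 141, 141, 141, 96, 156, 156, 96, 156, 156, 96]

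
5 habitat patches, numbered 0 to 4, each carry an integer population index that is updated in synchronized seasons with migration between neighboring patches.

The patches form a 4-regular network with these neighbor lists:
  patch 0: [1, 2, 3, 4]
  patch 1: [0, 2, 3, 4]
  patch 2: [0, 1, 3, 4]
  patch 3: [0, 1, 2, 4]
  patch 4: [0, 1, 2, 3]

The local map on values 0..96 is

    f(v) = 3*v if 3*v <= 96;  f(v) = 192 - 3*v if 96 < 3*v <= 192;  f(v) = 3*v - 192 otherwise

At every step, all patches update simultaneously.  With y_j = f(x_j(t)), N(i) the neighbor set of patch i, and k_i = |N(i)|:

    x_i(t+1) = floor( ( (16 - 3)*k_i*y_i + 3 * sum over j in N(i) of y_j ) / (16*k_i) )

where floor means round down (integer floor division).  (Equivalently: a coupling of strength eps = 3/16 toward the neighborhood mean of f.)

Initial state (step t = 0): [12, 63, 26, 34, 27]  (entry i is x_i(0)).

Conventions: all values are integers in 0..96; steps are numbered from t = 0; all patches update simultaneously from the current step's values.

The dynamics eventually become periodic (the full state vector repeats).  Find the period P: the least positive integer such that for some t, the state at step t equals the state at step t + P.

Simulating step by step:
t=0: [12, 63, 26, 34, 27]
t=1: [41, 15, 73, 82, 75]
t=2: [63, 45, 31, 52, 35]
t=3: [15, 56, 84, 40, 79]
t=4: [45, 29, 57, 66, 45]
t=5: [54, 77, 26, 15, 54]
t=6: [33, 40, 70, 44, 33]
t=7: [86, 70, 29, 61, 86]
t=8: [62, 25, 78, 18, 62]
t=9: [13, 66, 40, 49, 13]
t=10: [39, 14, 64, 43, 39]
t=11: [69, 44, 11, 60, 69]
t=12: [17, 52, 31, 15, 17]
t=13: [51, 40, 84, 47, 51]
t=14: [42, 67, 58, 51, 42]
t=15: [59, 16, 23, 39, 59]
t=16: [21, 47, 63, 67, 21]
t=17: [57, 47, 11, 15, 57]
t=18: [24, 47, 33, 42, 24]
t=19: [71, 55, 87, 67, 71]
t=20: [22, 27, 59, 13, 22]
t=21: [63, 74, 24, 42, 63]
t=22: [10, 31, 63, 58, 10]
t=23: [31, 79, 10, 21, 31]
t=24: [86, 49, 38, 63, 86]
t=25: [62, 46, 71, 14, 62]
t=26: [10, 47, 22, 38, 10]
t=27: [34, 51, 62, 71, 34]
t=28: [80, 41, 16, 27, 80]
t=29: [50, 66, 50, 75, 50]
t=30: [39, 12, 39, 33, 39]
t=31: [74, 44, 74, 87, 74]
t=32: [33, 56, 33, 63, 33]
t=33: [85, 32, 85, 16, 85]
t=34: [63, 89, 63, 52, 63]
t=35: [7, 63, 7, 33, 7]
t=36: [23, 9, 23, 78, 23]
t=37: [65, 33, 65, 45, 65]
t=38: [9, 78, 9, 51, 9]
t=39: [28, 39, 28, 37, 28]
t=40: [83, 76, 83, 81, 83]
t=41: [55, 39, 55, 51, 55]
t=42: [29, 66, 29, 39, 29]
t=43: [82, 20, 82, 73, 82]
t=44: [53, 57, 53, 32, 53]
t=45: [35, 26, 35, 83, 35]
t=46: [85, 78, 85, 62, 85]
t=47: [59, 43, 59, 15, 59]
t=48: [18, 55, 18, 41, 18]
t=49: [53, 32, 53, 64, 53]
t=50: [34, 82, 34, 9, 34]
t=51: [85, 57, 85, 37, 85]
t=52: [61, 29, 61, 75, 61]
t=53: [13, 73, 13, 32, 13]
t=54: [41, 31, 41, 84, 41]
t=55: [69, 88, 69, 62, 69]
t=56: [17, 60, 17, 10, 17]
t=57: [48, 18, 48, 32, 48]
t=58: [50, 55, 50, 87, 50]
t=59: [42, 31, 42, 63, 42]
t=60: [64, 84, 64, 16, 64]
t=61: [5, 51, 5, 41, 5]
t=62: [18, 37, 18, 60, 18]
t=63: [53, 73, 53, 21, 53]
t=64: [34, 29, 34, 57, 34]
t=65: [86, 84, 86, 33, 86]
t=66: [66, 62, 66, 87, 66]
t=67: [8, 8, 8, 57, 8]
t=68: [23, 23, 23, 21, 23]
t=69: [68, 68, 68, 64, 68]
t=70: [11, 11, 11, 2, 11]
t=71: [31, 31, 31, 11, 31]
t=72: [90, 90, 90, 44, 90]
t=73: [77, 77, 77, 63, 77]
t=74: [37, 37, 37, 9, 37]
t=75: [78, 78, 78, 37, 78]
t=76: [43, 43, 43, 73, 43]
t=77: [61, 61, 61, 33, 61]
t=78: [12, 12, 12, 77, 12]
t=79: [36, 36, 36, 38, 36]
t=80: [83, 83, 83, 79, 83]
t=81: [56, 56, 56, 47, 56]
t=82: [25, 25, 25, 45, 25]
t=83: [74, 74, 74, 60, 74]
t=84: [29, 29, 29, 15, 29]
t=85: [85, 85, 85, 52, 85]
t=86: [61, 61, 61, 41, 61]
t=87: [11, 11, 11, 57, 11]
t=88: [32, 32, 32, 23, 32]
t=89: [94, 94, 94, 74, 94]
t=90: [87, 87, 87, 41, 87]
t=91: [69, 69, 69, 69, 69]
t=92: [15, 15, 15, 15, 15]
t=93: [45, 45, 45, 45, 45]
t=94: [57, 57, 57, 57, 57]
t=95: [21, 21, 21, 21, 21]
t=96: [63, 63, 63, 63, 63]
t=97: [3, 3, 3, 3, 3]
t=98: [9, 9, 9, 9, 9]
t=99: [27, 27, 27, 27, 27]
t=100: [81, 81, 81, 81, 81]
t=101: [51, 51, 51, 51, 51]
t=102: [39, 39, 39, 39, 39]
t=103: [75, 75, 75, 75, 75]
t=104: [33, 33, 33, 33, 33]
t=105: [93, 93, 93, 93, 93]
t=106: [87, 87, 87, 87, 87]
t=107: [69, 69, 69, 69, 69]

Answer: 16
Key observation: The state at step 91, [69, 69, 69, 69, 69], reappears at step 107 — and no state repeats earlier — so the cycle the system enters has period 16.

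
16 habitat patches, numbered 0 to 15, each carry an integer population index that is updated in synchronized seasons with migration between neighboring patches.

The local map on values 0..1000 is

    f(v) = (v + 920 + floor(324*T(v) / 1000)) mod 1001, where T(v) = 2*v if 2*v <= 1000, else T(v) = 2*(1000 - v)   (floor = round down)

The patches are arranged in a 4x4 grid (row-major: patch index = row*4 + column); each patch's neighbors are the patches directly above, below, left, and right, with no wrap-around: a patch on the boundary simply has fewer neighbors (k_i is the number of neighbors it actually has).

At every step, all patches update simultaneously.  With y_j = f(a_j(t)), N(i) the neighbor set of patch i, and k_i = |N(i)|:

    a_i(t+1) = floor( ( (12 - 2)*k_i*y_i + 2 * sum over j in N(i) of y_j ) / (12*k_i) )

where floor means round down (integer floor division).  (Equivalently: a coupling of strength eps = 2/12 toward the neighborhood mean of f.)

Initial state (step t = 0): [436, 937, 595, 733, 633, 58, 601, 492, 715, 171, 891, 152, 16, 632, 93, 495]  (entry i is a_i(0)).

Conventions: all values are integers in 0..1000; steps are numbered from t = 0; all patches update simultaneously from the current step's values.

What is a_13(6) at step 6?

Answer: a_13(6) = 868

Derivation:
t=0: [436, 937, 595, 733, 633, 58, 601, 492, 715, 171, 891, 152, 16, 632, 93, 495]
t=1: [671, 825, 785, 812, 739, 122, 748, 705, 789, 270, 784, 271, 922, 725, 193, 631]
t=2: [809, 812, 843, 848, 787, 219, 800, 792, 818, 412, 776, 440, 881, 767, 333, 707]
t=3: [850, 820, 861, 863, 813, 363, 824, 835, 840, 614, 806, 675, 871, 804, 527, 771]
t=4: [864, 837, 868, 869, 835, 570, 843, 857, 857, 780, 841, 811, 870, 842, 767, 828]
t=5: [869, 856, 870, 871, 855, 781, 859, 867, 866, 840, 860, 853, 871, 860, 840, 855]
t=6: [871, 867, 872, 872, 866, 845, 868, 871, 870, 862, 868, 867, 872, 868, 863, 866]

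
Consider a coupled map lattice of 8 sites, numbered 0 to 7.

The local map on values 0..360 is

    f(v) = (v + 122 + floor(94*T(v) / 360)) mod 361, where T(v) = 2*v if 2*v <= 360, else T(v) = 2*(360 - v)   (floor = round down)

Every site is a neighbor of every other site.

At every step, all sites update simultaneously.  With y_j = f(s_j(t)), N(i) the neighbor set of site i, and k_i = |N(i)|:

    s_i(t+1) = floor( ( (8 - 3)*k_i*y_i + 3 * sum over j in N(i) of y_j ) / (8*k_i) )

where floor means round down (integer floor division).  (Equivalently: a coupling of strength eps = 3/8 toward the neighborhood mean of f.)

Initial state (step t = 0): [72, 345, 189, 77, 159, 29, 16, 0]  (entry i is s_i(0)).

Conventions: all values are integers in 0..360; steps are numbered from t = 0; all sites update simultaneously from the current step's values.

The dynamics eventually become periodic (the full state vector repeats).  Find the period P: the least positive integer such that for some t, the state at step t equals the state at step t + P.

Simulating step by step:
t=0: [72, 345, 189, 77, 159, 29, 16, 0]
t=1: [188, 121, 79, 193, 58, 151, 140, 126]
t=2: [120, 273, 236, 121, 218, 298, 289, 277]
t=3: [230, 102, 91, 231, 87, 108, 106, 103]
t=4: [127, 252, 242, 127, 239, 257, 255, 252]
t=5: [235, 94, 92, 235, 91, 96, 95, 94]
t=6: [126, 242, 241, 126, 240, 244, 243, 242]
t=7: [233, 90, 90, 233, 90, 91, 91, 90]
t=8: [124, 237, 237, 124, 237, 238, 238, 237]
t=9: [230, 88, 88, 230, 88, 88, 88, 88]
t=10: [121, 233, 233, 121, 233, 233, 233, 233]
t=11: [226, 86, 86, 226, 86, 86, 86, 86]
t=12: [119, 231, 231, 119, 231, 231, 231, 231]
t=13: [224, 85, 85, 224, 85, 85, 85, 85]
t=14: [118, 230, 230, 118, 230, 230, 230, 230]
t=15: [222, 84, 84, 222, 84, 84, 84, 84]
t=16: [117, 228, 228, 117, 228, 228, 228, 228]
t=17: [221, 83, 83, 221, 83, 83, 83, 83]
t=18: [116, 227, 227, 116, 227, 227, 227, 227]
t=19: [220, 82, 82, 220, 82, 82, 82, 82]
t=20: [115, 225, 225, 115, 225, 225, 225, 225]
t=21: [219, 81, 81, 219, 81, 81, 81, 81]
t=22: [114, 224, 224, 114, 224, 224, 224, 224]
t=23: [218, 81, 81, 218, 81, 81, 81, 81]
t=24: [114, 224, 224, 114, 224, 224, 224, 224]

Answer: 2
Key observation: The state at step 22, [114, 224, 224, 114, 224, 224, 224, 224], reappears at step 24 — and no state repeats earlier — so the cycle the system enters has period 2.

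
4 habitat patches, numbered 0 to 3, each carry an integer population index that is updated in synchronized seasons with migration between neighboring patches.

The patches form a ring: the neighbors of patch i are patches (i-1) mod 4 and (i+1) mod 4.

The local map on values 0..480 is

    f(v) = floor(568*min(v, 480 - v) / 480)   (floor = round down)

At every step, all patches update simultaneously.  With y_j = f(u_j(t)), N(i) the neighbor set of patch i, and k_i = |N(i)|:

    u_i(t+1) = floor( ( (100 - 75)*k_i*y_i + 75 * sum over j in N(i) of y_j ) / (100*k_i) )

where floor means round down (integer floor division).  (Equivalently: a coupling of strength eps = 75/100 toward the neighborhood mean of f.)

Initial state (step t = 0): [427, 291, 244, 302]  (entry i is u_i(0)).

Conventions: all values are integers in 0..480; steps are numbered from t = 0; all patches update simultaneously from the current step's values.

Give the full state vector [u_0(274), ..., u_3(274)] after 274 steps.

Simulating step by step:
t=0: [427, 291, 244, 302]
t=1: [177, 183, 232, 180]
t=2: [213, 235, 229, 234]
t=3: [270, 265, 275, 264]
t=4: [252, 247, 251, 247]
t=5: [273, 270, 273, 270]
t=6: [247, 245, 247, 245]
t=7: [277, 275, 277, 275]
t=8: [241, 240, 241, 240]
t=9: [283, 282, 283, 282]
t=10: [233, 233, 233, 233]
t=11: [275, 275, 275, 275]
t=12: [242, 242, 242, 242]
t=13: [281, 281, 281, 281]
t=14: [235, 235, 235, 235]
t=15: [278, 278, 278, 278]
t=16: [239, 239, 239, 239]
t=17: [282, 282, 282, 282]
t=18: [234, 234, 234, 234]
t=19: [276, 276, 276, 276]
t=20: [241, 241, 241, 241]
t=21: [282, 282, 282, 282]

Answer: [234, 234, 234, 234]
Key observation: The state at step 17, [282, 282, 282, 282], reappears at step 21: the system is in a cycle of period 4 from step 17 on.  Therefore the state at step 274 equals the state at step 17 + ((274 - 17) mod 4) = 18, which is [234, 234, 234, 234].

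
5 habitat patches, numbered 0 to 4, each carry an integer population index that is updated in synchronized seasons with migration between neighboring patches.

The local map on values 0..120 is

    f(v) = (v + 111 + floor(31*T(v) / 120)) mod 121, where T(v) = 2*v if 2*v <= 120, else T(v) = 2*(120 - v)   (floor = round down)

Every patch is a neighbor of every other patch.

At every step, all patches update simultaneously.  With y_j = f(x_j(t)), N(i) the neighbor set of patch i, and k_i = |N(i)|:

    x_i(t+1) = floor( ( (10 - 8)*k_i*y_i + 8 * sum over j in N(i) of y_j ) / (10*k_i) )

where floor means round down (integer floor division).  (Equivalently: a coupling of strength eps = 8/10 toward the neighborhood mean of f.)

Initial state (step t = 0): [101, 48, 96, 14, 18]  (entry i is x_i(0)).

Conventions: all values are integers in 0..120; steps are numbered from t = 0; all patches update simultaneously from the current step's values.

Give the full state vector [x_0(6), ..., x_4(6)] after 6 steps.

Answer: [98, 98, 98, 98, 98]

Derivation:
t=0: [101, 48, 96, 14, 18]
t=1: [57, 57, 57, 57, 57]
t=2: [76, 76, 76, 76, 76]
t=3: [88, 88, 88, 88, 88]
t=4: [94, 94, 94, 94, 94]
t=5: [97, 97, 97, 97, 97]
t=6: [98, 98, 98, 98, 98]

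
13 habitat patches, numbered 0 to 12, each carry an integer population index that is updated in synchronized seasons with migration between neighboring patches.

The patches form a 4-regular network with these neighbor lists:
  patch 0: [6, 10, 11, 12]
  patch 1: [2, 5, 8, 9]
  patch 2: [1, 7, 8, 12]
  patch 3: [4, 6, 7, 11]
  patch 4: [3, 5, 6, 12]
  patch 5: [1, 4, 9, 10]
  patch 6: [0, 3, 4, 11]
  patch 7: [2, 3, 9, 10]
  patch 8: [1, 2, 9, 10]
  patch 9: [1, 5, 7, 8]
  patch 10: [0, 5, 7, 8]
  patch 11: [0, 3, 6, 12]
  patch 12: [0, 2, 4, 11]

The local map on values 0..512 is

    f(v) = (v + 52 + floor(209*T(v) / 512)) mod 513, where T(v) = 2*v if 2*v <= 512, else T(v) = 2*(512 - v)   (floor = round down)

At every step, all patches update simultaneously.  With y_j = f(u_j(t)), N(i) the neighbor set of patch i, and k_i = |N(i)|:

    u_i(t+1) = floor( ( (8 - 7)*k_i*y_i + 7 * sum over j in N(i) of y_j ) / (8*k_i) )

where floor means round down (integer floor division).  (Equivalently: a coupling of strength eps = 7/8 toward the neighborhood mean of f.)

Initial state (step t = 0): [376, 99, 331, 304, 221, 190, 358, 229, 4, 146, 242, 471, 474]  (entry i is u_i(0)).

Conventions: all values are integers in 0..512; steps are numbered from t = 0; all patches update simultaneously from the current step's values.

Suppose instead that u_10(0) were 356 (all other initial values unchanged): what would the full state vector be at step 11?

Answer: [350, 106, 188, 353, 401, 246, 311, 220, 101, 187, 275, 325, 252]
Key observation: This trace re-runs the system from the modified initial state.

Derivation:
t=0: [376, 99, 331, 304, 221, 190, 358, 229, 4, 146, 356, 471, 474]
t=1: [31, 201, 177, 216, 160, 273, 119, 138, 135, 292, 210, 28, 123]
t=2: [249, 202, 329, 277, 260, 263, 251, 313, 306, 225, 210, 252, 236]
t=3: [484, 160, 204, 227, 219, 288, 287, 202, 292, 155, 171, 391, 286]
t=4: [94, 212, 223, 255, 163, 326, 216, 398, 320, 212, 150, 118, 207]
t=5: [347, 256, 255, 238, 237, 340, 238, 270, 363, 163, 102, 272, 336]
t=6: [165, 86, 11, 274, 280, 236, 277, 235, 132, 54, 44, 220, 113]
t=7: [228, 243, 278, 207, 165, 168, 179, 138, 158, 337, 366, 192, 224]
t=8: [333, 219, 349, 366, 398, 238, 406, 142, 161, 328, 323, 428, 325]
t=9: [23, 245, 247, 91, 125, 172, 27, 55, 153, 349, 254, 23, 24]
t=10: [74, 327, 297, 163, 204, 219, 161, 180, 263, 295, 204, 122, 222]
t=11: [350, 106, 188, 353, 401, 246, 311, 220, 101, 187, 275, 325, 252]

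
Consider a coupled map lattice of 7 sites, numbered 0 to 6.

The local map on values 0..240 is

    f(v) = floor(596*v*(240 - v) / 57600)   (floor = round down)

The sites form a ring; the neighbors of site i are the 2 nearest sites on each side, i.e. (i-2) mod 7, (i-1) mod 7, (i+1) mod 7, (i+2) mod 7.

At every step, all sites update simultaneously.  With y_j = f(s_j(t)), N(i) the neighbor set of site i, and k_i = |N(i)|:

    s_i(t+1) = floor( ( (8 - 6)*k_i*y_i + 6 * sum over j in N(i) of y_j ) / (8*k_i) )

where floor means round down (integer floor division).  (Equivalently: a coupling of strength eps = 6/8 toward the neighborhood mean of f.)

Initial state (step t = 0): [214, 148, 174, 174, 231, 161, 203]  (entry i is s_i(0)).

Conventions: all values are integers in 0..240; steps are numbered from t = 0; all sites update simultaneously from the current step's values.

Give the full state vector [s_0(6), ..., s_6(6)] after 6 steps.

Answer: [143, 143, 143, 143, 143, 143, 143]

Derivation:
t=0: [214, 148, 174, 174, 231, 161, 203]
t=1: [101, 104, 92, 106, 88, 83, 84]
t=2: [140, 142, 142, 141, 138, 139, 139]
t=3: [144, 143, 143, 144, 144, 144, 144]
t=4: [143, 143, 143, 143, 143, 143, 143]
t=5: [143, 143, 143, 143, 143, 143, 143]
t=6: [143, 143, 143, 143, 143, 143, 143]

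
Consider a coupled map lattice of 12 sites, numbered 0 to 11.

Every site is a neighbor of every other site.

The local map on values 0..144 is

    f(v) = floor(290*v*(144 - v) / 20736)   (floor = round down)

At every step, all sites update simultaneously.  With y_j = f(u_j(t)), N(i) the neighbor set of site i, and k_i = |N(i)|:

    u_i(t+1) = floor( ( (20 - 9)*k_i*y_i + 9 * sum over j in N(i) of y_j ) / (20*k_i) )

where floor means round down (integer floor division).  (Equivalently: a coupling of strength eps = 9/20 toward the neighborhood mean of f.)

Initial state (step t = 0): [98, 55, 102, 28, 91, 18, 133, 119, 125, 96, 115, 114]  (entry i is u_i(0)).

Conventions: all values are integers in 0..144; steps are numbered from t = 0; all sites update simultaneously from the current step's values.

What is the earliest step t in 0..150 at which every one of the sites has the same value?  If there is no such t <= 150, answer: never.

Simulating step by step:
t=0: [98, 55, 102, 28, 91, 18, 133, 119, 125, 96, 115, 114]  (not all equal)
t=1: [55, 58, 53, 46, 58, 39, 34, 44, 40, 56, 47, 47]  (not all equal)
t=2: [65, 66, 65, 63, 66, 60, 57, 62, 60, 65, 63, 63]  (not all equal)
t=3: [70, 70, 70, 70, 70, 70, 69, 70, 70, 70, 70, 70]  (not all equal)
t=4: [72, 72, 72, 72, 72, 72, 72, 72, 72, 72, 72, 72]  (all equal)

Answer: 4
Key observation: Synchronization is absorbing here: once all sites are equal they stay equal, and step 4 is the first all-equal step.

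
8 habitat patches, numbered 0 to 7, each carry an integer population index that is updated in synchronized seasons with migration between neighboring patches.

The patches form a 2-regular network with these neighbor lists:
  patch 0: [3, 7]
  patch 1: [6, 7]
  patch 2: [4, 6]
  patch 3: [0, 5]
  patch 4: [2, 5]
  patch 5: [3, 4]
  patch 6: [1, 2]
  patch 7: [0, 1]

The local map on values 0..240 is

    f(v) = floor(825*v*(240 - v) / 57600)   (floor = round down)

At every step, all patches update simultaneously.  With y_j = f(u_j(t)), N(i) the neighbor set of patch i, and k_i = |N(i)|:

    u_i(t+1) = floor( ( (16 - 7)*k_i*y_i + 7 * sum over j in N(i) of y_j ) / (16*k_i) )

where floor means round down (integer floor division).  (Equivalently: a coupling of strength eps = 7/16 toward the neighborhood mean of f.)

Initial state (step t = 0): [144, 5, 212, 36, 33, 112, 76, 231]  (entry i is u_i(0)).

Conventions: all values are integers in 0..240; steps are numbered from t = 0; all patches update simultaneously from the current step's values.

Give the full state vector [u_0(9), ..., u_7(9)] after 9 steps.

Answer: [104, 102, 105, 106, 105, 106, 104, 102]

Derivation:
t=0: [144, 5, 212, 36, 33, 112, 76, 231]
t=1: [140, 54, 107, 147, 118, 159, 122, 63]
t=2: [189, 160, 204, 193, 200, 191, 191, 164]
t=3: [144, 171, 113, 132, 116, 128, 138, 170]
t=4: [193, 175, 204, 202, 205, 205, 194, 175]
t=5: [131, 154, 109, 111, 102, 103, 129, 154]
t=6: [200, 192, 203, 204, 201, 202, 201, 192]
t=7: [115, 127, 109, 107, 110, 108, 115, 128]
t=8: [204, 205, 204, 203, 204, 203, 204, 205]
t=9: [104, 102, 105, 106, 105, 106, 104, 102]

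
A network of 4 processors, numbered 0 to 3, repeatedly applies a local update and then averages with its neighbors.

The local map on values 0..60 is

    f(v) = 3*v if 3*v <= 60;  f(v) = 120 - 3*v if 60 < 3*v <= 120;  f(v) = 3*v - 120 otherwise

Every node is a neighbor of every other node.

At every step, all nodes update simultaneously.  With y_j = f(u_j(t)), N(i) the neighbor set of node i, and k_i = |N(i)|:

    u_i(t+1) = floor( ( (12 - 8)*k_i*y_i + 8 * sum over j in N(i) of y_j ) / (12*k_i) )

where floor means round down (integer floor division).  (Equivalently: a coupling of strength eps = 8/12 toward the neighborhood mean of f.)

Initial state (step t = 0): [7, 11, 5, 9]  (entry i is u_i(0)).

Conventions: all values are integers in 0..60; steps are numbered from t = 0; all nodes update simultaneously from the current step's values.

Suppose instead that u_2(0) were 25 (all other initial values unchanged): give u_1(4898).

Answer: u_1(4898) = 54
Key observation: The state at step 3, [42, 42, 43, 42], reappears at step 7: the system is in a cycle of period 4 from step 3 on.  Therefore the state at step 4898 equals the state at step 3 + ((4898 - 3) mod 4) = 6, which is [54, 54, 55, 54].

Derivation:
t=0: [7, 11, 25, 9]
t=1: [30, 31, 33, 31]
t=2: [26, 26, 25, 26]
t=3: [42, 42, 43, 42]
t=4: [6, 6, 7, 6]
t=5: [18, 18, 19, 18]
t=6: [54, 54, 55, 54]
t=7: [42, 42, 43, 42]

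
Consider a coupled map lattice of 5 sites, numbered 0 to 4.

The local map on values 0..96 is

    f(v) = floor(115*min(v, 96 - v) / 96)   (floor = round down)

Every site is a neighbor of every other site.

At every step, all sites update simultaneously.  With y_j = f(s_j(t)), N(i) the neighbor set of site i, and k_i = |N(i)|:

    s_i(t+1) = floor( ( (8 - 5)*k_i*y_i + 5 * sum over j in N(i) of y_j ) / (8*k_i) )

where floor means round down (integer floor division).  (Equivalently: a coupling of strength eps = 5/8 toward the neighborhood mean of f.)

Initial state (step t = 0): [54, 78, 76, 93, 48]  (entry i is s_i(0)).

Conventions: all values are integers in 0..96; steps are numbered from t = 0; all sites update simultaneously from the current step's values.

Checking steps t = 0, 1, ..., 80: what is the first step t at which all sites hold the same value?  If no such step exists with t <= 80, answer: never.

Simulating step by step:
t=0: [54, 78, 76, 93, 48]  (not all equal)
t=1: [35, 28, 29, 24, 36]  (not all equal)
t=2: [36, 35, 35, 34, 37]  (not all equal)
t=3: [42, 41, 41, 41, 42]  (not all equal)
t=4: [49, 49, 49, 49, 49]  (all equal)

Answer: 4
Key observation: Synchronization is absorbing here: once all sites are equal they stay equal, and step 4 is the first all-equal step.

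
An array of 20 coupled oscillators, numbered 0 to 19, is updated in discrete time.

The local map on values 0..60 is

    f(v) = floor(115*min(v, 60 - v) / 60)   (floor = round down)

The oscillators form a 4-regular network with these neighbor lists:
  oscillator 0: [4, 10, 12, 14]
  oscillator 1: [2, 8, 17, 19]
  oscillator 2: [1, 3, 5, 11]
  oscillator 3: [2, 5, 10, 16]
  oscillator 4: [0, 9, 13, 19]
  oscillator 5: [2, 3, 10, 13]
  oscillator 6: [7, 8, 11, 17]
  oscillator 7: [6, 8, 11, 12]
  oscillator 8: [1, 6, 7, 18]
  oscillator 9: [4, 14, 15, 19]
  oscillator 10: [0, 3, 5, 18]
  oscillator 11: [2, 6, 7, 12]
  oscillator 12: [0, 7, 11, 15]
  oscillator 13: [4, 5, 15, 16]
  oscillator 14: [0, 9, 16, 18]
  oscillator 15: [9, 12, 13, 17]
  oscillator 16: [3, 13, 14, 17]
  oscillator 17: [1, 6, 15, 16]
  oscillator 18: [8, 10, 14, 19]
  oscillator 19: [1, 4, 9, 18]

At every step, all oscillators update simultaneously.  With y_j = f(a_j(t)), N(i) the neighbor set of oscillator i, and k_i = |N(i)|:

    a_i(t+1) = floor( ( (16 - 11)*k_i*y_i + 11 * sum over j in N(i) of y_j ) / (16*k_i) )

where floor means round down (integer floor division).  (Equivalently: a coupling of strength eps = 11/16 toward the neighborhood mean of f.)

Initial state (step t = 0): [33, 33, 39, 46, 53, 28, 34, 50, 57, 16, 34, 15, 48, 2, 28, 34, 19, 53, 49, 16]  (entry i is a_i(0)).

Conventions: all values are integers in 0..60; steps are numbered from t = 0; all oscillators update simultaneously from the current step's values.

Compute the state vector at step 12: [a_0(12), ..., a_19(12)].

Answer: [43, 40, 35, 30, 48, 32, 43, 45, 41, 50, 34, 44, 48, 40, 41, 47, 35, 41, 39, 46]

Derivation:
t=0: [33, 33, 39, 46, 53, 28, 34, 50, 57, 16, 34, 15, 48, 2, 28, 34, 19, 53, 49, 16]
t=1: [39, 31, 39, 38, 23, 36, 26, 23, 25, 34, 41, 31, 32, 26, 40, 27, 27, 35, 30, 29]
t=2: [41, 49, 46, 42, 46, 43, 48, 48, 49, 47, 43, 49, 49, 48, 45, 49, 46, 50, 48, 52]
t=3: [29, 20, 26, 30, 24, 29, 21, 21, 22, 22, 31, 22, 23, 25, 27, 21, 26, 21, 23, 20]
t=4: [50, 40, 48, 53, 45, 52, 40, 41, 40, 43, 53, 42, 44, 47, 48, 42, 48, 41, 45, 41]
t=5: [22, 34, 24, 16, 27, 17, 36, 35, 35, 30, 16, 32, 30, 24, 24, 31, 23, 34, 27, 32]
t=6: [44, 48, 42, 35, 49, 36, 48, 49, 47, 53, 36, 50, 51, 45, 47, 53, 43, 48, 46, 52]
t=7: [27, 23, 33, 41, 21, 41, 22, 20, 23, 16, 39, 22, 19, 28, 24, 17, 30, 22, 26, 18]
t=8: [43, 43, 43, 42, 41, 42, 41, 40, 43, 35, 42, 41, 39, 44, 46, 37, 48, 43, 43, 38]
t=9: [33, 33, 33, 31, 37, 32, 34, 36, 33, 40, 33, 36, 38, 32, 31, 39, 28, 33, 33, 38]
t=10: [48, 49, 51, 52, 45, 52, 48, 46, 49, 42, 52, 46, 44, 49, 50, 44, 53, 49, 50, 44]
t=11: [23, 21, 18, 15, 27, 16, 23, 25, 21, 29, 17, 24, 27, 21, 21, 27, 17, 21, 20, 26]
t=12: [43, 40, 35, 30, 48, 32, 43, 45, 41, 50, 34, 44, 48, 40, 41, 47, 35, 41, 39, 46]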